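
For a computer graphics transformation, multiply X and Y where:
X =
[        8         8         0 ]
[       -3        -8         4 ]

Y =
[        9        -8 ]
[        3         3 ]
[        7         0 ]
XY =
[       96       -40 ]
[      -23         0 ]

Matrix multiplication: (XY)[i][j] = sum over k of X[i][k] * Y[k][j].
  (XY)[0][0] = (8)*(9) + (8)*(3) + (0)*(7) = 96
  (XY)[0][1] = (8)*(-8) + (8)*(3) + (0)*(0) = -40
  (XY)[1][0] = (-3)*(9) + (-8)*(3) + (4)*(7) = -23
  (XY)[1][1] = (-3)*(-8) + (-8)*(3) + (4)*(0) = 0
XY =
[       96       -40 ]
[      -23         0 ]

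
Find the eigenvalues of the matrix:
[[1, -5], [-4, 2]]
λ = -3 and λ = 6

Characteristic equation: det(A - λI) = 0
λ² - (trace)λ + (det) = 0
λ² - (3)λ + (-18) = 0
λ² - 3λ - 18 = 0
Solving: λ = -3, 6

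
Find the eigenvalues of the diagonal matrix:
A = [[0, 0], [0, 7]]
λ₁ = 0, λ₂ = 7

The characteristic polynomial of A is det(A - λI) = (0 - λ)(7 - λ) = 0.
The roots are λ = 0 and λ = 7, so the eigenvalues are the diagonal entries.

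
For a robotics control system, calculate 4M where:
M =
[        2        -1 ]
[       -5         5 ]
4M =
[        8        -4 ]
[      -20        20 ]

Scalar multiplication is elementwise: (4M)[i][j] = 4 * M[i][j].
  (4M)[0][0] = 4 * (2) = 8
  (4M)[0][1] = 4 * (-1) = -4
  (4M)[1][0] = 4 * (-5) = -20
  (4M)[1][1] = 4 * (5) = 20
4M =
[        8        -4 ]
[      -20        20 ]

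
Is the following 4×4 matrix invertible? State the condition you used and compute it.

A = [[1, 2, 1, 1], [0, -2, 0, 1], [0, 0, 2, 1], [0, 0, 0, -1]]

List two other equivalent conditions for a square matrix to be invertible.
Yes, invertible; det(A) = 4 ≠ 0. Equivalent conditions: rank(A) = 4; Ax = 0 has only the trivial solution; 0 is not an eigenvalue; the columns of A are linearly independent.

To check invertibility, compute det(A).
The given matrix is triangular, so det(A) equals the product of its diagonal entries = 4 ≠ 0.
Since det(A) ≠ 0, A is invertible.
Equivalent conditions for a square matrix A to be invertible:
- rank(A) = 4 (full rank).
- The homogeneous system Ax = 0 has only the trivial solution x = 0.
- 0 is not an eigenvalue of A.
- The columns (equivalently rows) of A are linearly independent.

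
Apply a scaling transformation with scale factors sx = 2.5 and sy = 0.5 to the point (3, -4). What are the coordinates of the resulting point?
(7.5, -2.0)

Scaling matrix:
[[2.50, 0], [0, 0.50]]
Result: (3 × 2.5, -4 × 0.5) = (7.5, -2.0)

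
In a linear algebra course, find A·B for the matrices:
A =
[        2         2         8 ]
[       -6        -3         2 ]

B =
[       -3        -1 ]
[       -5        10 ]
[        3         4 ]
AB =
[        8        50 ]
[       39       -16 ]

Matrix multiplication: (AB)[i][j] = sum over k of A[i][k] * B[k][j].
  (AB)[0][0] = (2)*(-3) + (2)*(-5) + (8)*(3) = 8
  (AB)[0][1] = (2)*(-1) + (2)*(10) + (8)*(4) = 50
  (AB)[1][0] = (-6)*(-3) + (-3)*(-5) + (2)*(3) = 39
  (AB)[1][1] = (-6)*(-1) + (-3)*(10) + (2)*(4) = -16
AB =
[        8        50 ]
[       39       -16 ]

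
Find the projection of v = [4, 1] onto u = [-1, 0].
[4, 0]

The projection of v onto u is proj_u(v) = ((v·u) / (u·u)) · u.
v·u = (4)*(-1) + (1)*(0) = -4.
u·u = (-1)*(-1) + (0)*(0) = 1.
coefficient = -4 / 1 = -4.
proj_u(v) = -4 · [-1, 0] = [4, 0].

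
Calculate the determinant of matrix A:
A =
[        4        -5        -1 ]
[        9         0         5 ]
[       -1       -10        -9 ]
det(A) = -90

Expand along row 0 (cofactor expansion): det(A) = a*(e*i - f*h) - b*(d*i - f*g) + c*(d*h - e*g), where the 3×3 is [[a, b, c], [d, e, f], [g, h, i]].
Minor M_00 = (0)*(-9) - (5)*(-10) = 0 + 50 = 50.
Minor M_01 = (9)*(-9) - (5)*(-1) = -81 + 5 = -76.
Minor M_02 = (9)*(-10) - (0)*(-1) = -90 - 0 = -90.
det(A) = (4)*(50) - (-5)*(-76) + (-1)*(-90) = 200 - 380 + 90 = -90.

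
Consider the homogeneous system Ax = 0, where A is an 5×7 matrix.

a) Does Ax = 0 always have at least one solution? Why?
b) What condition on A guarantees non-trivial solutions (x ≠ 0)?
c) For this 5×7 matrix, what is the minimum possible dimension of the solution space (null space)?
a) Yes, x = 0 is always a solution. b) When A has linearly dependent columns (rank < n). c) Minimum nullity = 2.

a) x = 0 satisfies A·0 = 0, so the zero vector is always a solution.
b) Non-trivial solutions exist iff the columns of A are linearly dependent, equivalently rank(A) < n (the number of columns).
c) By rank-nullity, rank(A) + nullity(A) = n = 7. Since A has only 5 rows, rank(A) ≤ 5, so nullity(A) ≥ 7 - 5 = 2.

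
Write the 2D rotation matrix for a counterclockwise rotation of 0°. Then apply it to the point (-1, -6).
R = [[1, 0], [0, 1]]; R·(-1, -6) = (-1, -6)

Rotation matrix formula: R(θ) = [[cos θ, -sin θ], [sin θ, cos θ]]
For θ = 0°:
cos(0°) = 1
sin(0°) = 0
R = [[1, 0], [0, 1]]
Apply to (-1, -6): [1·-1 + (0)·-6, 0·-1 + 1·-6] = (-1, -6)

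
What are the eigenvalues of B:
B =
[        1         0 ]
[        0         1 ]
λ = 1, 1

Solve det(B - λI) = 0. For a 2×2 matrix the characteristic equation is λ² - (trace)λ + det = 0.
trace(B) = a + d = 1 + 1 = 2.
det(B) = a*d - b*c = (1)*(1) - (0)*(0) = 1 - 0 = 1.
Characteristic equation: λ² - (2)λ + (1) = 0.
Discriminant = (2)² - 4*(1) = 4 - 4 = 0.
λ = (2 ± √0) / 2 = (2 ± 0) / 2 = 1, 1.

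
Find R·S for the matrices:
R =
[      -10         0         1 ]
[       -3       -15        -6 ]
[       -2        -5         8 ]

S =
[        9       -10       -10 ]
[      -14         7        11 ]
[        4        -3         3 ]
RS =
[      -86        97       103 ]
[      159       -57      -153 ]
[       84       -39       -11 ]

Matrix multiplication: (RS)[i][j] = sum over k of R[i][k] * S[k][j].
  (RS)[0][0] = (-10)*(9) + (0)*(-14) + (1)*(4) = -86
  (RS)[0][1] = (-10)*(-10) + (0)*(7) + (1)*(-3) = 97
  (RS)[0][2] = (-10)*(-10) + (0)*(11) + (1)*(3) = 103
  (RS)[1][0] = (-3)*(9) + (-15)*(-14) + (-6)*(4) = 159
  (RS)[1][1] = (-3)*(-10) + (-15)*(7) + (-6)*(-3) = -57
  (RS)[1][2] = (-3)*(-10) + (-15)*(11) + (-6)*(3) = -153
  (RS)[2][0] = (-2)*(9) + (-5)*(-14) + (8)*(4) = 84
  (RS)[2][1] = (-2)*(-10) + (-5)*(7) + (8)*(-3) = -39
  (RS)[2][2] = (-2)*(-10) + (-5)*(11) + (8)*(3) = -11
RS =
[      -86        97       103 ]
[      159       -57      -153 ]
[       84       -39       -11 ]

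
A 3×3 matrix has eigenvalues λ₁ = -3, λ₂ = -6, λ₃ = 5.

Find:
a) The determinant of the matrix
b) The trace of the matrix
det = 90, trace = -4

Two standard eigenvalue identities:
- det(A) equals the product of the eigenvalues (counted with multiplicity).
- trace(A) equals the sum of the eigenvalues.
det(A) = (-3)*(-6)*(5) = 90.
trace(A) = -3 - 6 + 5 = -4.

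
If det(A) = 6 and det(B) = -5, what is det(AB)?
-30

Use the multiplicative property of determinants: det(AB) = det(A)*det(B).
det(AB) = (6)*(-5) = -30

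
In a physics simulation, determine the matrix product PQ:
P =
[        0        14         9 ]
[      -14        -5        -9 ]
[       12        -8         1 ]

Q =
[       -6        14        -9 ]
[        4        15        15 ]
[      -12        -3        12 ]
PQ =
[      -52       183       318 ]
[      172      -244       -57 ]
[     -116        45      -216 ]

Matrix multiplication: (PQ)[i][j] = sum over k of P[i][k] * Q[k][j].
  (PQ)[0][0] = (0)*(-6) + (14)*(4) + (9)*(-12) = -52
  (PQ)[0][1] = (0)*(14) + (14)*(15) + (9)*(-3) = 183
  (PQ)[0][2] = (0)*(-9) + (14)*(15) + (9)*(12) = 318
  (PQ)[1][0] = (-14)*(-6) + (-5)*(4) + (-9)*(-12) = 172
  (PQ)[1][1] = (-14)*(14) + (-5)*(15) + (-9)*(-3) = -244
  (PQ)[1][2] = (-14)*(-9) + (-5)*(15) + (-9)*(12) = -57
  (PQ)[2][0] = (12)*(-6) + (-8)*(4) + (1)*(-12) = -116
  (PQ)[2][1] = (12)*(14) + (-8)*(15) + (1)*(-3) = 45
  (PQ)[2][2] = (12)*(-9) + (-8)*(15) + (1)*(12) = -216
PQ =
[      -52       183       318 ]
[      172      -244       -57 ]
[     -116        45      -216 ]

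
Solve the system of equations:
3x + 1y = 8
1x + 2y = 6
x = 2, y = 2

Use elimination (row reduction):
Equation 1: 3x + 1y = 8.
Equation 2: 1x + 2y = 6.
Multiply Eq1 by 1 and Eq2 by 3: 3x + 1y = 8;  3x + 6y = 18.
Subtract: (5)y = 10, so y = 2.
Back-substitute into Eq1: 3x + 1*(2) = 8, so x = 2.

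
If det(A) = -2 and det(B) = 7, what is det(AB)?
-14

Use the multiplicative property of determinants: det(AB) = det(A)*det(B).
det(AB) = (-2)*(7) = -14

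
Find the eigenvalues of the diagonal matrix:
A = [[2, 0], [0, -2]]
λ₁ = 2, λ₂ = -2

The characteristic polynomial of A is det(A - λI) = (2 - λ)(-2 - λ) = 0.
The roots are λ = 2 and λ = -2, so the eigenvalues are the diagonal entries.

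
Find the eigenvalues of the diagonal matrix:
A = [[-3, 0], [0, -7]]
λ₁ = -3, λ₂ = -7

The characteristic polynomial of A is det(A - λI) = (-3 - λ)(-7 - λ) = 0.
The roots are λ = -3 and λ = -7, so the eigenvalues are the diagonal entries.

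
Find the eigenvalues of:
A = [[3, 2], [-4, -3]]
λ = -1, 1

Solve det(A - λI) = 0. For a 2×2 matrix this is λ² - (trace)λ + det = 0.
trace(A) = 3 - 3 = 0.
det(A) = (3)*(-3) - (2)*(-4) = -9 + 8 = -1.
Characteristic equation: λ² - (0)λ + (-1) = 0.
Discriminant: (0)² - 4*(-1) = 0 + 4 = 4.
Roots: λ = (0 ± √4) / 2 = -1, 1.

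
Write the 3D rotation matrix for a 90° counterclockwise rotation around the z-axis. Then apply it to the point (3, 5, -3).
R = [[0, -1, 0], [1, 0, 0], [0, 0, 1]]; R·(3, 5, -3) = (-5, 3, -3)

Rotation matrix for 90° around z-axis:
cos(90°) = 0, sin(90°) = 1
R = [[0, -1, 0], [1, 0, 0], [0, 0, 1]]
Apply to (3, 5, -3): R·[3, 5, -3]ᵀ = (-5, 3, -3)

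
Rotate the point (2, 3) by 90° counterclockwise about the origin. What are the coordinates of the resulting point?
(-3, 2)

Rotation matrix R(θ) = [[cos θ, -sin θ], [sin θ, cos θ]]; for θ = 90°:
R = [[0, -1], [1, 0]]
Result: R × [2, 3]ᵀ = [0·2 + (-1)·3, 1·2 + (0)·3]ᵀ = (-3, 2)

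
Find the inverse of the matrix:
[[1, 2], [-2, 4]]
[[1/2, -1/4], [1/4, 1/8]]

For [[a,b],[c,d]], inverse = (1/det)·[[d,-b],[-c,a]]
det = 1·4 - 2·-2 = 8
Inverse = (1/8)·[[4, -2], [2, 1]]
        = [[1/2, -1/4], [1/4, 1/8]]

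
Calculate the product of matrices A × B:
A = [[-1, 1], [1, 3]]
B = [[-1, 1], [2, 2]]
[[3, 1], [5, 7]]

Matrix multiplication:
C[0][0] = -1×-1 + 1×2 = 3
C[0][1] = -1×1 + 1×2 = 1
C[1][0] = 1×-1 + 3×2 = 5
C[1][1] = 1×1 + 3×2 = 7
Result: [[3, 1], [5, 7]]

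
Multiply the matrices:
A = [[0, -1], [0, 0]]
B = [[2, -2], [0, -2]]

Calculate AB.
[[0, 2], [0, 0]]

Each entry (i,j) of AB = sum over k of A[i][k]*B[k][j].
(AB)[0][0] = (0)*(2) + (-1)*(0) = 0
(AB)[0][1] = (0)*(-2) + (-1)*(-2) = 2
(AB)[1][0] = (0)*(2) + (0)*(0) = 0
(AB)[1][1] = (0)*(-2) + (0)*(-2) = 0
AB = [[0, 2], [0, 0]]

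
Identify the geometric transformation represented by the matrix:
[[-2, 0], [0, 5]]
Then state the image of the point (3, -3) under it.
non-uniform scaling by (-2, 5); image of (3, -3) is (-6, -15)

This is diagonal with distinct entries, so it scales the x-axis by -2 and the y-axis by 5.
The matrix [[-2, 0], [0, 5]] represents: non-uniform scaling by (-2, 5).
Applying it to (3, -3): [-2·3 + 0·-3, 0·3 + 5·-3] = (-6, -15).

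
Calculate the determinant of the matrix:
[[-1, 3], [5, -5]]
-10

For a 2×2 matrix [[a, b], [c, d]], det = ad - bc
det = (-1)(-5) - (3)(5) = 5 - 15 = -10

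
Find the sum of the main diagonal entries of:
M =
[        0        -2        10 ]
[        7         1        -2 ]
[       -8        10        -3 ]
tr(M) = 0 + 1 - 3 = -2

The trace of a square matrix is the sum of its diagonal entries.
Diagonal entries of M: M[0][0] = 0, M[1][1] = 1, M[2][2] = -3.
tr(M) = 0 + 1 - 3 = -2.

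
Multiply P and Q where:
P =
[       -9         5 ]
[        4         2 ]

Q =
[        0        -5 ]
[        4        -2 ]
PQ =
[       20        35 ]
[        8       -24 ]

Matrix multiplication: (PQ)[i][j] = sum over k of P[i][k] * Q[k][j].
  (PQ)[0][0] = (-9)*(0) + (5)*(4) = 20
  (PQ)[0][1] = (-9)*(-5) + (5)*(-2) = 35
  (PQ)[1][0] = (4)*(0) + (2)*(4) = 8
  (PQ)[1][1] = (4)*(-5) + (2)*(-2) = -24
PQ =
[       20        35 ]
[        8       -24 ]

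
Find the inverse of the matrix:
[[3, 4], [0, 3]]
[[1/3, -4/9], [0, 1/3]]

For [[a,b],[c,d]], inverse = (1/det)·[[d,-b],[-c,a]]
det = 3·3 - 4·0 = 9
Inverse = (1/9)·[[3, -4], [0, 3]]
        = [[1/3, -4/9], [0, 1/3]]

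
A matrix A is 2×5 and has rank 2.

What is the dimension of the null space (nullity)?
3

The rank-nullity theorem for an m×n matrix states:
rank(A) + nullity(A) = n (the number of columns).
Here n = 5 and rank(A) = 2, so nullity(A) = 5 - 2 = 3.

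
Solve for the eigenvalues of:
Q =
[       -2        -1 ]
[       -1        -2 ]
λ = -3, -1

Solve det(Q - λI) = 0. For a 2×2 matrix the characteristic equation is λ² - (trace)λ + det = 0.
trace(Q) = a + d = -2 - 2 = -4.
det(Q) = a*d - b*c = (-2)*(-2) - (-1)*(-1) = 4 - 1 = 3.
Characteristic equation: λ² - (-4)λ + (3) = 0.
Discriminant = (-4)² - 4*(3) = 16 - 12 = 4.
λ = (-4 ± √4) / 2 = (-4 ± 2) / 2 = -3, -1.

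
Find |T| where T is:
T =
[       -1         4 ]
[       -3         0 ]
det(T) = 12

For a 2×2 matrix [[a, b], [c, d]], det = a*d - b*c.
det(T) = (-1)*(0) - (4)*(-3) = 0 + 12 = 12.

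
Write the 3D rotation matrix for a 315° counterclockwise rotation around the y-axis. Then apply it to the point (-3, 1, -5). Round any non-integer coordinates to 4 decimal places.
R = [[√2/2, 0, -√2/2], [0, 1, 0], [√2/2, 0, √2/2]]; R·(-3, 1, -5) = (1.4142, 1.0000, -5.6569)

Rotation matrix for 315° around y-axis:
cos(315°) = √2/2, sin(315°) = -√2/2
R = [[√2/2, 0, -√2/2], [0, 1, 0], [√2/2, 0, √2/2]]
Apply to (-3, 1, -5): R·[-3, 1, -5]ᵀ = (1.4142, 1.0000, -5.6569)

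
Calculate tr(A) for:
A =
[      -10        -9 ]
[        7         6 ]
tr(A) = -10 + 6 = -4

The trace of a square matrix is the sum of its diagonal entries.
Diagonal entries of A: A[0][0] = -10, A[1][1] = 6.
tr(A) = -10 + 6 = -4.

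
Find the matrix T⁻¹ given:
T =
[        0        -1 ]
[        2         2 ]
det(T) = 2
T⁻¹ =
[        1       1/2 ]
[       -1         0 ]

For a 2×2 matrix T = [[a, b], [c, d]] with det(T) ≠ 0, T⁻¹ = (1/det(T)) * [[d, -b], [-c, a]].
det(T) = (0)*(2) - (-1)*(2) = 0 + 2 = 2.
T⁻¹ = (1/2) * [[2, 1], [-2, 0]].
Dividing each entry by 2 and reducing:
T⁻¹ =
[        1       1/2 ]
[       -1         0 ]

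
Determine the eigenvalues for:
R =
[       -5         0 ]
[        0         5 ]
λ = -5, 5

Solve det(R - λI) = 0. For a 2×2 matrix the characteristic equation is λ² - (trace)λ + det = 0.
trace(R) = a + d = -5 + 5 = 0.
det(R) = a*d - b*c = (-5)*(5) - (0)*(0) = -25 - 0 = -25.
Characteristic equation: λ² - (0)λ + (-25) = 0.
Discriminant = (0)² - 4*(-25) = 0 + 100 = 100.
λ = (0 ± √100) / 2 = (0 ± 10) / 2 = -5, 5.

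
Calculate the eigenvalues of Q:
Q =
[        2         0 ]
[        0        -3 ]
λ = -3, 2

Solve det(Q - λI) = 0. For a 2×2 matrix the characteristic equation is λ² - (trace)λ + det = 0.
trace(Q) = a + d = 2 - 3 = -1.
det(Q) = a*d - b*c = (2)*(-3) - (0)*(0) = -6 - 0 = -6.
Characteristic equation: λ² - (-1)λ + (-6) = 0.
Discriminant = (-1)² - 4*(-6) = 1 + 24 = 25.
λ = (-1 ± √25) / 2 = (-1 ± 5) / 2 = -3, 2.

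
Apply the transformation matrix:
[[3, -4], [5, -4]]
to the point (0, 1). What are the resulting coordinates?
(-4, -4)

Matrix multiplication:
[[3, -4], [5, -4]] × [0, 1]ᵀ
= [3×0 + -4×1, 5×0 + -4×1]ᵀ
= [-4.0000, -4.0000]ᵀ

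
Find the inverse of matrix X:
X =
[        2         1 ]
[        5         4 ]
det(X) = 3
X⁻¹ =
[      4/3      -1/3 ]
[     -5/3       2/3 ]

For a 2×2 matrix X = [[a, b], [c, d]] with det(X) ≠ 0, X⁻¹ = (1/det(X)) * [[d, -b], [-c, a]].
det(X) = (2)*(4) - (1)*(5) = 8 - 5 = 3.
X⁻¹ = (1/3) * [[4, -1], [-5, 2]].
Dividing each entry by 3 and reducing:
X⁻¹ =
[      4/3      -1/3 ]
[     -5/3       2/3 ]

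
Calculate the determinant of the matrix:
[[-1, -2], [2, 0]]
4

For a 2×2 matrix [[a, b], [c, d]], det = ad - bc
det = (-1)(0) - (-2)(2) = 0 - -4 = 4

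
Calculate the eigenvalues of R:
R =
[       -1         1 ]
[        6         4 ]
λ = -2, 5

Solve det(R - λI) = 0. For a 2×2 matrix the characteristic equation is λ² - (trace)λ + det = 0.
trace(R) = a + d = -1 + 4 = 3.
det(R) = a*d - b*c = (-1)*(4) - (1)*(6) = -4 - 6 = -10.
Characteristic equation: λ² - (3)λ + (-10) = 0.
Discriminant = (3)² - 4*(-10) = 9 + 40 = 49.
λ = (3 ± √49) / 2 = (3 ± 7) / 2 = -2, 5.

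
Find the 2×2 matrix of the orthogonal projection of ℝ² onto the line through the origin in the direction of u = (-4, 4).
[[1/2, -1/2], [-1/2, 1/2]]

The orthogonal projection onto the line spanned by a nonzero vector u = (a, b) has matrix P = (u uᵀ) / (uᵀ u) = (1/(a² + b²)) · [[a², ab], [ab, b²]].
Here u = (-4, 4), so a² + b² = 16 + 16 = 32.
P = (1/32) · [[16, -16], [-16, 16]] = [[1/2, -1/2], [-1/2, 1/2]].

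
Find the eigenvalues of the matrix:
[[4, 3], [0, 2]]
λ = 2 and λ = 4

Characteristic equation: det(A - λI) = 0
λ² - (trace)λ + (det) = 0
λ² - (6)λ + (8) = 0
λ² - 6λ + 8 = 0
Solving: λ = 2, 4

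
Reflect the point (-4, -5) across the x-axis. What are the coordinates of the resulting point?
(-4, 5)

Reflection across x-axis: (-4, -5) → (-4, 5)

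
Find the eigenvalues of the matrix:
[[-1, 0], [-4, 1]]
λ = -1 and λ = 1

Characteristic equation: det(A - λI) = 0
λ² - (trace)λ + (det) = 0
λ² - (0)λ + (-1) = 0
λ² - 0λ - 1 = 0
Solving: λ = -1, 1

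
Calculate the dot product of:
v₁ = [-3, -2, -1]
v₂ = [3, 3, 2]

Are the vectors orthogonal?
-17, No

The dot product is the sum of products of corresponding components.
v₁·v₂ = (-3)*(3) + (-2)*(3) + (-1)*(2) = -9 - 6 - 2 = -17.
Two vectors are orthogonal iff their dot product is 0; here the dot product is -17, so the vectors are not orthogonal.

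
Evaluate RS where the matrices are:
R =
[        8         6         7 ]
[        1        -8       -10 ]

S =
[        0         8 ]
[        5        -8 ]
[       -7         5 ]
RS =
[      -19        51 ]
[       30        22 ]

Matrix multiplication: (RS)[i][j] = sum over k of R[i][k] * S[k][j].
  (RS)[0][0] = (8)*(0) + (6)*(5) + (7)*(-7) = -19
  (RS)[0][1] = (8)*(8) + (6)*(-8) + (7)*(5) = 51
  (RS)[1][0] = (1)*(0) + (-8)*(5) + (-10)*(-7) = 30
  (RS)[1][1] = (1)*(8) + (-8)*(-8) + (-10)*(5) = 22
RS =
[      -19        51 ]
[       30        22 ]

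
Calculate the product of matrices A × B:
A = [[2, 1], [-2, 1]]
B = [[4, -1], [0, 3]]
[[8, 1], [-8, 5]]

Matrix multiplication:
C[0][0] = 2×4 + 1×0 = 8
C[0][1] = 2×-1 + 1×3 = 1
C[1][0] = -2×4 + 1×0 = -8
C[1][1] = -2×-1 + 1×3 = 5
Result: [[8, 1], [-8, 5]]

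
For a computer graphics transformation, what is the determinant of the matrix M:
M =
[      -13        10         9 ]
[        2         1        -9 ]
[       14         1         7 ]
det(M) = -1716

Expand along row 0 (cofactor expansion): det(M) = a*(e*i - f*h) - b*(d*i - f*g) + c*(d*h - e*g), where the 3×3 is [[a, b, c], [d, e, f], [g, h, i]].
Minor M_00 = (1)*(7) - (-9)*(1) = 7 + 9 = 16.
Minor M_01 = (2)*(7) - (-9)*(14) = 14 + 126 = 140.
Minor M_02 = (2)*(1) - (1)*(14) = 2 - 14 = -12.
det(M) = (-13)*(16) - (10)*(140) + (9)*(-12) = -208 - 1400 - 108 = -1716.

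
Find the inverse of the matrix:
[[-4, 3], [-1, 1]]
[[-1, 3], [-1, 4]]

For [[a,b],[c,d]], inverse = (1/det)·[[d,-b],[-c,a]]
det = -4·1 - 3·-1 = -1
Inverse = (1/-1)·[[1, -3], [1, -4]]
        = [[-1, 3], [-1, 4]]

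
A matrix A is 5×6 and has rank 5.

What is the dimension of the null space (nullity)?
1

The rank-nullity theorem for an m×n matrix states:
rank(A) + nullity(A) = n (the number of columns).
Here n = 6 and rank(A) = 5, so nullity(A) = 6 - 5 = 1.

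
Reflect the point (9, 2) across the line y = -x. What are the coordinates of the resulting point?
(-2, -9)

Reflection across line y = -x: (9, 2) → (-2, -9)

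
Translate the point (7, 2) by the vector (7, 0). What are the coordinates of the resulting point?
(14, 2)

Translation by (7, 0):
x' = 7 + 7 = 14
y' = 2 + 0 = 2
Homogeneous matrix: [[1, 0, 7], [0, 1, 0], [0, 0, 1]]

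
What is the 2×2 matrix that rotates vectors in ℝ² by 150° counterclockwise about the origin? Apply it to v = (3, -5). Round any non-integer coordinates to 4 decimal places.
R = [[-√3/2, -1/2], [1/2, -√3/2]]; R·v = (-0.0981, 5.8301)

A counterclockwise rotation by angle θ in ℝ² has matrix R(θ) = [[cos θ, -sin θ], [sin θ, cos θ]].
For θ = 150°: cos θ = -√3/2, sin θ = 1/2.
R(150°) = [[-√3/2, -1/2], [1/2, -√3/2]].
R·v = [-√3/2·3 + (-1/2)·-5, 1/2·3 + -√3/2·-5] = (-0.0981, 5.8301).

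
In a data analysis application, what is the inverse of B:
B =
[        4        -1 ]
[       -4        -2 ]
det(B) = -12
B⁻¹ =
[      1/6     -1/12 ]
[     -1/3      -1/3 ]

For a 2×2 matrix B = [[a, b], [c, d]] with det(B) ≠ 0, B⁻¹ = (1/det(B)) * [[d, -b], [-c, a]].
det(B) = (4)*(-2) - (-1)*(-4) = -8 - 4 = -12.
B⁻¹ = (1/-12) * [[-2, 1], [4, 4]].
Dividing each entry by -12 and reducing:
B⁻¹ =
[      1/6     -1/12 ]
[     -1/3      -1/3 ]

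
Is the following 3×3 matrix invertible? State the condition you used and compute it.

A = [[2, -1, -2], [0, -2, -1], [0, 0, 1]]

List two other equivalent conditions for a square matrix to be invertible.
Yes, invertible; det(A) = -4 ≠ 0. Equivalent conditions: rank(A) = 3; Ax = 0 has only the trivial solution; 0 is not an eigenvalue; the columns of A are linearly independent.

To check invertibility, compute det(A).
The given matrix is triangular, so det(A) equals the product of its diagonal entries = -4 ≠ 0.
Since det(A) ≠ 0, A is invertible.
Equivalent conditions for a square matrix A to be invertible:
- rank(A) = 3 (full rank).
- The homogeneous system Ax = 0 has only the trivial solution x = 0.
- 0 is not an eigenvalue of A.
- The columns (equivalently rows) of A are linearly independent.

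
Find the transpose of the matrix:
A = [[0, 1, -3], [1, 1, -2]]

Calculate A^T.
[[0, 1], [1, 1], [-3, -2]]

The transpose sends entry (i,j) to (j,i); rows become columns.
Row 0 of A: [0, 1, -3] -> column 0 of A^T.
Row 1 of A: [1, 1, -2] -> column 1 of A^T.
A^T = [[0, 1], [1, 1], [-3, -2]]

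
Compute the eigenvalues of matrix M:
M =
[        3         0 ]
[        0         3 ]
λ = 3, 3

Solve det(M - λI) = 0. For a 2×2 matrix the characteristic equation is λ² - (trace)λ + det = 0.
trace(M) = a + d = 3 + 3 = 6.
det(M) = a*d - b*c = (3)*(3) - (0)*(0) = 9 - 0 = 9.
Characteristic equation: λ² - (6)λ + (9) = 0.
Discriminant = (6)² - 4*(9) = 36 - 36 = 0.
λ = (6 ± √0) / 2 = (6 ± 0) / 2 = 3, 3.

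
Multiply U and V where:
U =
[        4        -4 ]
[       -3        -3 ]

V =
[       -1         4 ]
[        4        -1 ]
UV =
[      -20        20 ]
[       -9        -9 ]

Matrix multiplication: (UV)[i][j] = sum over k of U[i][k] * V[k][j].
  (UV)[0][0] = (4)*(-1) + (-4)*(4) = -20
  (UV)[0][1] = (4)*(4) + (-4)*(-1) = 20
  (UV)[1][0] = (-3)*(-1) + (-3)*(4) = -9
  (UV)[1][1] = (-3)*(4) + (-3)*(-1) = -9
UV =
[      -20        20 ]
[       -9        -9 ]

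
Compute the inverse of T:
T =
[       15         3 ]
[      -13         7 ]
det(T) = 144
T⁻¹ =
[    7/144     -1/48 ]
[   13/144      5/48 ]

For a 2×2 matrix T = [[a, b], [c, d]] with det(T) ≠ 0, T⁻¹ = (1/det(T)) * [[d, -b], [-c, a]].
det(T) = (15)*(7) - (3)*(-13) = 105 + 39 = 144.
T⁻¹ = (1/144) * [[7, -3], [13, 15]].
Dividing each entry by 144 and reducing:
T⁻¹ =
[    7/144     -1/48 ]
[   13/144      5/48 ]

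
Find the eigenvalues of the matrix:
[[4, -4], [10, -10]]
λ = -6 and λ = 0

Characteristic equation: det(A - λI) = 0
λ² - (trace)λ + (det) = 0
λ² - (-6)λ + (0) = 0
λ² + 6λ + 0 = 0
Solving: λ = -6, 0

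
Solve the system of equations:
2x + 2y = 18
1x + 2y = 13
x = 5, y = 4

Use elimination (row reduction):
Equation 1: 2x + 2y = 18.
Equation 2: 1x + 2y = 13.
Multiply Eq1 by 1 and Eq2 by 2: 2x + 2y = 18;  2x + 4y = 26.
Subtract: (2)y = 8, so y = 4.
Back-substitute into Eq1: 2x + 2*(4) = 18, so x = 5.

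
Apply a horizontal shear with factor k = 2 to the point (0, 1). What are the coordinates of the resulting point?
(2, 1)

Shear matrix for horizontal shear with factor k = 2:
[[1, 2], [0, 1]]
Result: (0, 1) → (2, 1)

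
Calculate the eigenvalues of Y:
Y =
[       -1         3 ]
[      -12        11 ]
λ = 5, 5

Solve det(Y - λI) = 0. For a 2×2 matrix the characteristic equation is λ² - (trace)λ + det = 0.
trace(Y) = a + d = -1 + 11 = 10.
det(Y) = a*d - b*c = (-1)*(11) - (3)*(-12) = -11 + 36 = 25.
Characteristic equation: λ² - (10)λ + (25) = 0.
Discriminant = (10)² - 4*(25) = 100 - 100 = 0.
λ = (10 ± √0) / 2 = (10 ± 0) / 2 = 5, 5.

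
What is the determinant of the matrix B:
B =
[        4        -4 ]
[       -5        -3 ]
det(B) = -32

For a 2×2 matrix [[a, b], [c, d]], det = a*d - b*c.
det(B) = (4)*(-3) - (-4)*(-5) = -12 - 20 = -32.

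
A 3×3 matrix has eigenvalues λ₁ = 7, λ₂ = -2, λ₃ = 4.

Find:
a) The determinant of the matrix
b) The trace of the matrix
det = -56, trace = 9

Two standard eigenvalue identities:
- det(A) equals the product of the eigenvalues (counted with multiplicity).
- trace(A) equals the sum of the eigenvalues.
det(A) = (7)*(-2)*(4) = -56.
trace(A) = 7 - 2 + 4 = 9.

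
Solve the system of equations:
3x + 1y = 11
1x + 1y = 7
x = 2, y = 5

Use elimination (row reduction):
Equation 1: 3x + 1y = 11.
Equation 2: 1x + 1y = 7.
Multiply Eq1 by 1 and Eq2 by 3: 3x + 1y = 11;  3x + 3y = 21.
Subtract: (2)y = 10, so y = 5.
Back-substitute into Eq1: 3x + 1*(5) = 11, so x = 2.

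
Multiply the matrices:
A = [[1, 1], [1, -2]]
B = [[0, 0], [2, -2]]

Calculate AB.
[[2, -2], [-4, 4]]

Each entry (i,j) of AB = sum over k of A[i][k]*B[k][j].
(AB)[0][0] = (1)*(0) + (1)*(2) = 2
(AB)[0][1] = (1)*(0) + (1)*(-2) = -2
(AB)[1][0] = (1)*(0) + (-2)*(2) = -4
(AB)[1][1] = (1)*(0) + (-2)*(-2) = 4
AB = [[2, -2], [-4, 4]]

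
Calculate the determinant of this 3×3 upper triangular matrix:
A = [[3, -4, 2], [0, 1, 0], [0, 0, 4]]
12

The determinant of a triangular matrix is the product of its diagonal entries (the off-diagonal entries above the diagonal do not affect it).
det(A) = (3) * (1) * (4) = 12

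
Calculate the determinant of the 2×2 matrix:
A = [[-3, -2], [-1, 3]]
-11

For A = [[a, b], [c, d]], det(A) = a*d - b*c.
det(A) = (-3)*(3) - (-2)*(-1) = -9 - 2 = -11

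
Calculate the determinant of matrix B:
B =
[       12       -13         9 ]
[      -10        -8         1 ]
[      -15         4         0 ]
det(B) = -1293

Expand along row 0 (cofactor expansion): det(B) = a*(e*i - f*h) - b*(d*i - f*g) + c*(d*h - e*g), where the 3×3 is [[a, b, c], [d, e, f], [g, h, i]].
Minor M_00 = (-8)*(0) - (1)*(4) = 0 - 4 = -4.
Minor M_01 = (-10)*(0) - (1)*(-15) = 0 + 15 = 15.
Minor M_02 = (-10)*(4) - (-8)*(-15) = -40 - 120 = -160.
det(B) = (12)*(-4) - (-13)*(15) + (9)*(-160) = -48 + 195 - 1440 = -1293.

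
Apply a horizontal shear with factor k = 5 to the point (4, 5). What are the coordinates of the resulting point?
(29, 5)

Shear matrix for horizontal shear with factor k = 5:
[[1, 5], [0, 1]]
Result: (4, 5) → (29, 5)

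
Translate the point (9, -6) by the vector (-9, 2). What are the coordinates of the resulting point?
(0, -4)

Translation by (-9, 2):
x' = 9 + -9 = 0
y' = -6 + 2 = -4
Homogeneous matrix: [[1, 0, -9], [0, 1, 2], [0, 0, 1]]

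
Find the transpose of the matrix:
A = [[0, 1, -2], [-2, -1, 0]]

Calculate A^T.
[[0, -2], [1, -1], [-2, 0]]

The transpose sends entry (i,j) to (j,i); rows become columns.
Row 0 of A: [0, 1, -2] -> column 0 of A^T.
Row 1 of A: [-2, -1, 0] -> column 1 of A^T.
A^T = [[0, -2], [1, -1], [-2, 0]]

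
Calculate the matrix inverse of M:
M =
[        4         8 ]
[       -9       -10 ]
det(M) = 32
M⁻¹ =
[    -5/16      -1/4 ]
[     9/32       1/8 ]

For a 2×2 matrix M = [[a, b], [c, d]] with det(M) ≠ 0, M⁻¹ = (1/det(M)) * [[d, -b], [-c, a]].
det(M) = (4)*(-10) - (8)*(-9) = -40 + 72 = 32.
M⁻¹ = (1/32) * [[-10, -8], [9, 4]].
Dividing each entry by 32 and reducing:
M⁻¹ =
[    -5/16      -1/4 ]
[     9/32       1/8 ]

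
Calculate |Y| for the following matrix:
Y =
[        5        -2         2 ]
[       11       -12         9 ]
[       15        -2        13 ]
det(Y) = -358

Expand along row 0 (cofactor expansion): det(Y) = a*(e*i - f*h) - b*(d*i - f*g) + c*(d*h - e*g), where the 3×3 is [[a, b, c], [d, e, f], [g, h, i]].
Minor M_00 = (-12)*(13) - (9)*(-2) = -156 + 18 = -138.
Minor M_01 = (11)*(13) - (9)*(15) = 143 - 135 = 8.
Minor M_02 = (11)*(-2) - (-12)*(15) = -22 + 180 = 158.
det(Y) = (5)*(-138) - (-2)*(8) + (2)*(158) = -690 + 16 + 316 = -358.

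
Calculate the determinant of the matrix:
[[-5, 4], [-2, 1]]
3

For a 2×2 matrix [[a, b], [c, d]], det = ad - bc
det = (-5)(1) - (4)(-2) = -5 - -8 = 3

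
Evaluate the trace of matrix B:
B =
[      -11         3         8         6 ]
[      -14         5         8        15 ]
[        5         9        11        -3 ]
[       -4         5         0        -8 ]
tr(B) = -11 + 5 + 11 - 8 = -3

The trace of a square matrix is the sum of its diagonal entries.
Diagonal entries of B: B[0][0] = -11, B[1][1] = 5, B[2][2] = 11, B[3][3] = -8.
tr(B) = -11 + 5 + 11 - 8 = -3.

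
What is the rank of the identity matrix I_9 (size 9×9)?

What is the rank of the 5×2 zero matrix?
rank(I_9) = 9, rank(0) = 0

The identity I_9 has 9 columns that are the standard basis vectors e_1, …, e_9. These are linearly independent, so all 9 columns are pivots and rank(I_9) = 9.
The 5×2 zero matrix has every entry zero, so every row is the zero row and there are no pivots; rank(0) = 0.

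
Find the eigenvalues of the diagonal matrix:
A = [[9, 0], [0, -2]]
λ₁ = 9, λ₂ = -2

The characteristic polynomial of A is det(A - λI) = (9 - λ)(-2 - λ) = 0.
The roots are λ = 9 and λ = -2, so the eigenvalues are the diagonal entries.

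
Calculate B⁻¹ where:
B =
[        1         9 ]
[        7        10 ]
det(B) = -53
B⁻¹ =
[   -10/53      9/53 ]
[     7/53     -1/53 ]

For a 2×2 matrix B = [[a, b], [c, d]] with det(B) ≠ 0, B⁻¹ = (1/det(B)) * [[d, -b], [-c, a]].
det(B) = (1)*(10) - (9)*(7) = 10 - 63 = -53.
B⁻¹ = (1/-53) * [[10, -9], [-7, 1]].
Dividing each entry by -53 and reducing:
B⁻¹ =
[   -10/53      9/53 ]
[     7/53     -1/53 ]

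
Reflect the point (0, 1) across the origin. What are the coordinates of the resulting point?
(0, -1)

Reflection across origin: (0, 1) → (0, -1)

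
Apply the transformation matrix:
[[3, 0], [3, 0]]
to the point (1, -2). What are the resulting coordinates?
(3, 3)

Matrix multiplication:
[[3, 0], [3, 0]] × [1, -2]ᵀ
= [3×1 + 0×-2, 3×1 + 0×-2]ᵀ
= [3.0000, 3.0000]ᵀ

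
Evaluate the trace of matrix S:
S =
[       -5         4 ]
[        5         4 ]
tr(S) = -5 + 4 = -1

The trace of a square matrix is the sum of its diagonal entries.
Diagonal entries of S: S[0][0] = -5, S[1][1] = 4.
tr(S) = -5 + 4 = -1.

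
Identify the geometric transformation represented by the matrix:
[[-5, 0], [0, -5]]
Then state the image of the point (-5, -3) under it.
uniform scaling by factor -5; image of (-5, -3) is (25, 15)

This is a diagonal matrix with equal entries -5, so it scales both axes by the same factor -5.
The matrix [[-5, 0], [0, -5]] represents: uniform scaling by factor -5.
Applying it to (-5, -3): [-5·-5 + 0·-3, 0·-5 + -5·-3] = (25, 15).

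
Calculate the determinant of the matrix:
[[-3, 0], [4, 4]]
-12

For a 2×2 matrix [[a, b], [c, d]], det = ad - bc
det = (-3)(4) - (0)(4) = -12 - 0 = -12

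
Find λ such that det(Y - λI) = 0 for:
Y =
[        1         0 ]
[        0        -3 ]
λ = -3, 1

Solve det(Y - λI) = 0. For a 2×2 matrix the characteristic equation is λ² - (trace)λ + det = 0.
trace(Y) = a + d = 1 - 3 = -2.
det(Y) = a*d - b*c = (1)*(-3) - (0)*(0) = -3 - 0 = -3.
Characteristic equation: λ² - (-2)λ + (-3) = 0.
Discriminant = (-2)² - 4*(-3) = 4 + 12 = 16.
λ = (-2 ± √16) / 2 = (-2 ± 4) / 2 = -3, 1.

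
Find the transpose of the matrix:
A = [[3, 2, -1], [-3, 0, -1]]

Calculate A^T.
[[3, -3], [2, 0], [-1, -1]]

The transpose sends entry (i,j) to (j,i); rows become columns.
Row 0 of A: [3, 2, -1] -> column 0 of A^T.
Row 1 of A: [-3, 0, -1] -> column 1 of A^T.
A^T = [[3, -3], [2, 0], [-1, -1]]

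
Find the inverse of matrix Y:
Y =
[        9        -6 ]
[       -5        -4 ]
det(Y) = -66
Y⁻¹ =
[     2/33     -1/11 ]
[    -5/66     -3/22 ]

For a 2×2 matrix Y = [[a, b], [c, d]] with det(Y) ≠ 0, Y⁻¹ = (1/det(Y)) * [[d, -b], [-c, a]].
det(Y) = (9)*(-4) - (-6)*(-5) = -36 - 30 = -66.
Y⁻¹ = (1/-66) * [[-4, 6], [5, 9]].
Dividing each entry by -66 and reducing:
Y⁻¹ =
[     2/33     -1/11 ]
[    -5/66     -3/22 ]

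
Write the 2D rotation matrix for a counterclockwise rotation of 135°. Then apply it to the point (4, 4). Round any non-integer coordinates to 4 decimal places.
R = [[-√2/2, -√2/2], [√2/2, -√2/2]]; R·(4, 4) = (-5.6569, 0.0000)

Rotation matrix formula: R(θ) = [[cos θ, -sin θ], [sin θ, cos θ]]
For θ = 135°:
cos(135°) = -√2/2
sin(135°) = √2/2
R = [[-√2/2, -√2/2], [√2/2, -√2/2]]
Apply to (4, 4): [-√2/2·4 + (-√2/2)·4, √2/2·4 + -√2/2·4] = (-5.6569, 0.0000)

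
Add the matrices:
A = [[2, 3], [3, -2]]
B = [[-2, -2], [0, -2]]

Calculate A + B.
[[0, 1], [3, -4]]

Add corresponding elements:
(2)+(-2)=0
(3)+(-2)=1
(3)+(0)=3
(-2)+(-2)=-4
A + B = [[0, 1], [3, -4]]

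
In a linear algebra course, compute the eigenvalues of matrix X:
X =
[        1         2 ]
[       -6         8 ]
λ = 4, 5

Solve det(X - λI) = 0. For a 2×2 matrix the characteristic equation is λ² - (trace)λ + det = 0.
trace(X) = a + d = 1 + 8 = 9.
det(X) = a*d - b*c = (1)*(8) - (2)*(-6) = 8 + 12 = 20.
Characteristic equation: λ² - (9)λ + (20) = 0.
Discriminant = (9)² - 4*(20) = 81 - 80 = 1.
λ = (9 ± √1) / 2 = (9 ± 1) / 2 = 4, 5.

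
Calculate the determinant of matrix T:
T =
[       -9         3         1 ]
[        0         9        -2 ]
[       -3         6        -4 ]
det(T) = 261

Expand along row 0 (cofactor expansion): det(T) = a*(e*i - f*h) - b*(d*i - f*g) + c*(d*h - e*g), where the 3×3 is [[a, b, c], [d, e, f], [g, h, i]].
Minor M_00 = (9)*(-4) - (-2)*(6) = -36 + 12 = -24.
Minor M_01 = (0)*(-4) - (-2)*(-3) = 0 - 6 = -6.
Minor M_02 = (0)*(6) - (9)*(-3) = 0 + 27 = 27.
det(T) = (-9)*(-24) - (3)*(-6) + (1)*(27) = 216 + 18 + 27 = 261.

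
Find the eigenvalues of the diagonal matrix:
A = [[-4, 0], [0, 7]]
λ₁ = -4, λ₂ = 7

The characteristic polynomial of A is det(A - λI) = (-4 - λ)(7 - λ) = 0.
The roots are λ = -4 and λ = 7, so the eigenvalues are the diagonal entries.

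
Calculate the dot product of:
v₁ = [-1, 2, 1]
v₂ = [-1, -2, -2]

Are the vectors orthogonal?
-5, No

The dot product is the sum of products of corresponding components.
v₁·v₂ = (-1)*(-1) + (2)*(-2) + (1)*(-2) = 1 - 4 - 2 = -5.
Two vectors are orthogonal iff their dot product is 0; here the dot product is -5, so the vectors are not orthogonal.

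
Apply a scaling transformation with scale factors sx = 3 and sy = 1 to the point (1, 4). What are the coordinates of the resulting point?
(3, 4)

Scaling matrix:
[[3, 0], [0, 1]]
Result: (1 × 3, 4 × 1) = (3, 4)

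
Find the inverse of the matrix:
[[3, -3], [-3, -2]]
[[2/15, -1/5], [-1/5, -1/5]]

For [[a,b],[c,d]], inverse = (1/det)·[[d,-b],[-c,a]]
det = 3·-2 - -3·-3 = -15
Inverse = (1/-15)·[[-2, 3], [3, 3]]
        = [[2/15, -1/5], [-1/5, -1/5]]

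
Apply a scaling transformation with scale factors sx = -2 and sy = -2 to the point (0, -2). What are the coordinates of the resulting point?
(0, 4)

Scaling matrix:
[[-2, 0], [0, -2]]
Result: (0 × -2, -2 × -2) = (0, 4)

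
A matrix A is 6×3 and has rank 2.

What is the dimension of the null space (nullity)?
1

The rank-nullity theorem for an m×n matrix states:
rank(A) + nullity(A) = n (the number of columns).
Here n = 3 and rank(A) = 2, so nullity(A) = 3 - 2 = 1.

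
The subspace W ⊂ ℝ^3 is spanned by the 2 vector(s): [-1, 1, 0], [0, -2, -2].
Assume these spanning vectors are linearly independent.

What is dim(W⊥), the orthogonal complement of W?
dim(W⊥) = 1

For any subspace W of ℝ^n, dim(W) + dim(W⊥) = n (the whole-space dimension).
Here the given 2 vectors are linearly independent, so dim(W) = 2.
Thus dim(W⊥) = n - dim(W) = 3 - 2 = 1.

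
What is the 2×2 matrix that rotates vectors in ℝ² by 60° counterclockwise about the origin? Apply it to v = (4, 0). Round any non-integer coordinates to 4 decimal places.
R = [[1/2, -√3/2], [√3/2, 1/2]]; R·v = (2.0000, 3.4641)

A counterclockwise rotation by angle θ in ℝ² has matrix R(θ) = [[cos θ, -sin θ], [sin θ, cos θ]].
For θ = 60°: cos θ = 1/2, sin θ = √3/2.
R(60°) = [[1/2, -√3/2], [√3/2, 1/2]].
R·v = [1/2·4 + (-√3/2)·0, √3/2·4 + 1/2·0] = (2.0000, 3.4641).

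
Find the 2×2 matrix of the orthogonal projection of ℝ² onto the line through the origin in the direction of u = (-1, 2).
[[1/5, -2/5], [-2/5, 4/5]]

The orthogonal projection onto the line spanned by a nonzero vector u = (a, b) has matrix P = (u uᵀ) / (uᵀ u) = (1/(a² + b²)) · [[a², ab], [ab, b²]].
Here u = (-1, 2), so a² + b² = 1 + 4 = 5.
P = (1/5) · [[1, -2], [-2, 4]] = [[1/5, -2/5], [-2/5, 4/5]].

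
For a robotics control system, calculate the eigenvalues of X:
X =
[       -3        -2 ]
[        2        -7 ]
λ = -5, -5

Solve det(X - λI) = 0. For a 2×2 matrix the characteristic equation is λ² - (trace)λ + det = 0.
trace(X) = a + d = -3 - 7 = -10.
det(X) = a*d - b*c = (-3)*(-7) - (-2)*(2) = 21 + 4 = 25.
Characteristic equation: λ² - (-10)λ + (25) = 0.
Discriminant = (-10)² - 4*(25) = 100 - 100 = 0.
λ = (-10 ± √0) / 2 = (-10 ± 0) / 2 = -5, -5.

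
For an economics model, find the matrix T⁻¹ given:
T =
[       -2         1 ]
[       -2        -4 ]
det(T) = 10
T⁻¹ =
[     -2/5     -1/10 ]
[      1/5      -1/5 ]

For a 2×2 matrix T = [[a, b], [c, d]] with det(T) ≠ 0, T⁻¹ = (1/det(T)) * [[d, -b], [-c, a]].
det(T) = (-2)*(-4) - (1)*(-2) = 8 + 2 = 10.
T⁻¹ = (1/10) * [[-4, -1], [2, -2]].
Dividing each entry by 10 and reducing:
T⁻¹ =
[     -2/5     -1/10 ]
[      1/5      -1/5 ]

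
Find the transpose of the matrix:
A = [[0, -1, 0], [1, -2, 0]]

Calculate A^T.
[[0, 1], [-1, -2], [0, 0]]

The transpose sends entry (i,j) to (j,i); rows become columns.
Row 0 of A: [0, -1, 0] -> column 0 of A^T.
Row 1 of A: [1, -2, 0] -> column 1 of A^T.
A^T = [[0, 1], [-1, -2], [0, 0]]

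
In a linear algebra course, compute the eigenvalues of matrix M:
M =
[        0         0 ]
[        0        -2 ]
λ = -2, 0

Solve det(M - λI) = 0. For a 2×2 matrix the characteristic equation is λ² - (trace)λ + det = 0.
trace(M) = a + d = 0 - 2 = -2.
det(M) = a*d - b*c = (0)*(-2) - (0)*(0) = 0 - 0 = 0.
Characteristic equation: λ² - (-2)λ + (0) = 0.
Discriminant = (-2)² - 4*(0) = 4 - 0 = 4.
λ = (-2 ± √4) / 2 = (-2 ± 2) / 2 = -2, 0.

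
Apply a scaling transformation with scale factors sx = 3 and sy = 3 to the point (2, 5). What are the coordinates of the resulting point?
(6, 15)

Scaling matrix:
[[3, 0], [0, 3]]
Result: (2 × 3, 5 × 3) = (6, 15)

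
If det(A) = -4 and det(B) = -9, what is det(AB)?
36

Use the multiplicative property of determinants: det(AB) = det(A)*det(B).
det(AB) = (-4)*(-9) = 36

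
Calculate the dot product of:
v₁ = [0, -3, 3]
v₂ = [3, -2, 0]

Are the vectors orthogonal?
6, No

The dot product is the sum of products of corresponding components.
v₁·v₂ = (0)*(3) + (-3)*(-2) + (3)*(0) = 0 + 6 + 0 = 6.
Two vectors are orthogonal iff their dot product is 0; here the dot product is 6, so the vectors are not orthogonal.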